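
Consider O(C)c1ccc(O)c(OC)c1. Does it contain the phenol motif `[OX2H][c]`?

Yes

The pattern [OX2H][c] describes a hydroxyl oxygen attached to an aromatic carbon — a phenol.
The molecule carries a hydroxyl group (-OH), whose atoms satisfy every constraint of the query, so the pattern matches.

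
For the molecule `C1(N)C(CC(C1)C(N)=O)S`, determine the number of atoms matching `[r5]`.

5

Check the 10 heavy atoms by environment: 5× C (in 5-ring) → match; 1× C (acyclic) → no; 1× O (acyclic) → no; 2× N (acyclic) → no; 1× S (acyclic) → no.
That gives 5 matching atoms.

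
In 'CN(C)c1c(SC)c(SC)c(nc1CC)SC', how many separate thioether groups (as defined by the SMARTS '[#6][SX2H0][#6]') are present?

3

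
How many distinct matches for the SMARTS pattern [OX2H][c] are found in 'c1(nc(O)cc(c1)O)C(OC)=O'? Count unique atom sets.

[OX2H][c] is the SMARTS for a phenol: a hydroxyl oxygen attached to an aromatic carbon.
The molecule carries 2 separate instances of a hydroxyl group (-OH) meeting every constraint; each maps to a distinct set of atoms, giving 2 matches.

2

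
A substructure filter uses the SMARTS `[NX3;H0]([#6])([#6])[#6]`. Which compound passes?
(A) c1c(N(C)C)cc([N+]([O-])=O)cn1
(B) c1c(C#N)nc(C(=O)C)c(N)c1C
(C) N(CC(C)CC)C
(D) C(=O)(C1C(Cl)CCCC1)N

A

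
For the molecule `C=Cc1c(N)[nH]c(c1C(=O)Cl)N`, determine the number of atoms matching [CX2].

Check the 12 heavy atoms by environment: 1× n (aromatic, X3) → no; 4× c (aromatic, X3) → no; 2× N (X3) → no; 3× C (X3) → no; 1× O (X1) → no; 1× Cl (X1) → no.
No environment satisfies the query, so 0 matching atoms.

0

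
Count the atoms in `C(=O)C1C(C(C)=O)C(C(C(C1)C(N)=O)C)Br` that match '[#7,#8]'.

4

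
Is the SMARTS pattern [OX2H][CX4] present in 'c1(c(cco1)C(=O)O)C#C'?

No

The pattern [OX2H][CX4] describes a hydroxyl oxygen bound to an sp3 (X4) carbon — an aliphatic alcohol.
The closest candidate here is a carboxylic acid group (-C(=O)OH), but the -OH is on a CX3 carbonyl carbon, not a CX4 carbon. No other fragment satisfies the full query, so there is no match.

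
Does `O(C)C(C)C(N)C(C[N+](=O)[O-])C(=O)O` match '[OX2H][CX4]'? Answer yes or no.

The pattern [OX2H][CX4] describes a hydroxyl oxygen bound to an sp3 (X4) carbon — an aliphatic alcohol.
The closest candidate here is a carboxylic acid group (-C(=O)OH), but the -OH is on a CX3 carbonyl carbon, not a CX4 carbon. No other fragment satisfies the full query, so there is no match.

No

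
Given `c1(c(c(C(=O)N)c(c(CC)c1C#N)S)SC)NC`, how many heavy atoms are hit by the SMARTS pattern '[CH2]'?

The query [CH2] means: aliphatic carbon with exactly two hydrogens.
Check the 18 heavy atoms by environment: 6× c (aromatic, H0) → no; 2× C (H0) → no; 1× O (H0) → no; 1× N (H2) → no; 1× C (H2) → match; 3× C (H3) → no; 1× S (H0) → no; 1× S (H1) → no; 1× N (H0) → no; 1× N (H1) → no.
That gives 1 matching atom.

1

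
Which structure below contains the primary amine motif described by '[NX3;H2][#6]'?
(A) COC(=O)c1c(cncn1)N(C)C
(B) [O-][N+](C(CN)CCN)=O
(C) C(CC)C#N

[NX3;H2][#6] describes a trivalent nitrogen with two H attached to carbon (a primary amine).
(A) has a dimethylamino group (-N(CH3)2) but the nitrogen has H0, not H2.
(B) contains a primary amino group (-NH2), which satisfies every atom and bond constraint.
(C) has a nitrile (-C#N) but the nitrogen is NX1 (triple-bonded), not NX3 with two H.
So the answer is (B).

B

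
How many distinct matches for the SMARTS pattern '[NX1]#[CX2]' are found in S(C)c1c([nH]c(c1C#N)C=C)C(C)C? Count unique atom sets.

[NX1]#[CX2] is the SMARTS for a nitrile: a nitrogen triple-bonded to a two-connected carbon.
Exactly one fragment in the molecule meets all constraints, giving 1 match.

1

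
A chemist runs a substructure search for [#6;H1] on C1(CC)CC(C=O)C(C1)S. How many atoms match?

4

Check the 10 heavy atoms by environment: 3× C (H2) → no; 4× C (H1) → match; 1× C (H3) → no; 1× O (H0) → no; 1× S (H1) → no.
That gives 4 matching atoms.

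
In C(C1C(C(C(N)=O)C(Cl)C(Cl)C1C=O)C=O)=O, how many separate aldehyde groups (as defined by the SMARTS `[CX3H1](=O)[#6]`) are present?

3

[CX3H1](=O)[#6] is the SMARTS for an aldehyde: an sp2 carbon with one H, double-bonded to O and single-bonded to carbon.
The molecule carries 3 separate instances of an aldehyde (-CHO) meeting every constraint; each maps to a distinct set of atoms, giving 3 matches.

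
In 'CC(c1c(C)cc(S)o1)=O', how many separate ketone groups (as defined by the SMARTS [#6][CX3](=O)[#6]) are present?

[#6][CX3](=O)[#6] is the SMARTS for a ketone: a carbonyl carbon (no H) flanked by two carbons.
Exactly one fragment in the molecule meets all constraints, giving 1 match.

1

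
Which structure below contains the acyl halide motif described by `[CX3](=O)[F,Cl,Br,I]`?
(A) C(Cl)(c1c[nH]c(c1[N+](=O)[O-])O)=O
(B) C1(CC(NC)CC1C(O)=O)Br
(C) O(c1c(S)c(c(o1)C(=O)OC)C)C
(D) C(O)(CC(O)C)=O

[CX3](=O)[F,Cl,Br,I] describes a carbonyl carbon bonded to a halogen (an acyl halide).
(A) contains an acyl chloride (-C(=O)Cl), which satisfies every atom and bond constraint.
(B) has a carboxylic acid group (-C(=O)OH) but the carbonyl is bonded to -OH, not to a halogen.
(C) has a methyl-ester group (-C(=O)OCH3) but the carbonyl is bonded to -O-C, not to a halogen.
(D) has a carboxylic acid group (-C(=O)OH) but the carbonyl is bonded to -OH, not to a halogen.
So the answer is (A).

A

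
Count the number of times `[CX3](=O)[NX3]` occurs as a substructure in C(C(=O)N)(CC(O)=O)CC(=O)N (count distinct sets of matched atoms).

[CX3](=O)[NX3] is the SMARTS for an amide: a carbonyl carbon bonded to a trivalent nitrogen.
The molecule carries 2 separate instances of a primary amide (-C(=O)NH2) meeting every constraint; each maps to a distinct set of atoms, giving 2 matches.

2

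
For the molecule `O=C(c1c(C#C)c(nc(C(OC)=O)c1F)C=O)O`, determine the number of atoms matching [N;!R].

The query [N;!R] means: aliphatic nitrogen not in a ring.
Check the 18 heavy atoms by environment: 1× n (aromatic, in 6-ring) → no; 5× c (aromatic, in 6-ring) → no; 6× C (acyclic) → no; 5× O (acyclic) → no; 1× F (acyclic) → no.
No environment satisfies the query, so 0 matching atoms.

0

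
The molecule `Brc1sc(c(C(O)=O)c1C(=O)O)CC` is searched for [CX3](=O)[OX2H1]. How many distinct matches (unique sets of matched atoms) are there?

[CX3](=O)[OX2H1] is the SMARTS for a carboxylic acid: an sp2 carbon double-bonded to O and single-bonded to an -OH oxygen.
The molecule carries 2 separate instances of a carboxylic acid group (-C(=O)OH) meeting every constraint; each maps to a distinct set of atoms, giving 2 matches.

2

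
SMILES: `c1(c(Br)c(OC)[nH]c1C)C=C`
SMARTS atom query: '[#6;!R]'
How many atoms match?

4

The query [#6;!R] means: carbon not in any ring.
Check the 11 heavy atoms by environment: 1× n (aromatic, in 5-ring) → no; 4× c (aromatic, in 5-ring) → no; 1× Br (acyclic) → no; 1× O (acyclic) → no; 4× C (acyclic) → match.
That gives 4 matching atoms.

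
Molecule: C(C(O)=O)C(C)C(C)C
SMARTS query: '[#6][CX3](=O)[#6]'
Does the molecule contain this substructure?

No

The pattern [#6][CX3](=O)[#6] describes a carbonyl carbon (no H) flanked by two carbons — a ketone.
The closest candidate here is a carboxylic acid group (-C(=O)OH), but one neighbour of the carbonyl carbon is O, not C. No other fragment satisfies the full query, so there is no match.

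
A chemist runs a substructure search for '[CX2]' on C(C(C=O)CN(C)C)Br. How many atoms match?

0

Check the 9 heavy atoms by environment: 5× C (X4) → no; 1× N (X3) → no; 1× Br (X1) → no; 1× C (X3) → no; 1× O (X1) → no.
No environment satisfies the query, so 0 matching atoms.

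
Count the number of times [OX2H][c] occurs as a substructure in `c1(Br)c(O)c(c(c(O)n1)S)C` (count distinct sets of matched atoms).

2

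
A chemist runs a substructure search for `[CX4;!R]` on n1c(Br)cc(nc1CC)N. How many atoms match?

2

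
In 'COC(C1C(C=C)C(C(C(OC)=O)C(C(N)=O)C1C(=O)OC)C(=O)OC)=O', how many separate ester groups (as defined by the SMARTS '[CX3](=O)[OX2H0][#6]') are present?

4

[CX3](=O)[OX2H0][#6] is the SMARTS for an ester: a carbonyl carbon bonded to an oxygen that is itself bonded to carbon (no H on that O).
The molecule carries 4 separate instances of a methyl-ester group (-C(=O)OCH3) meeting every constraint; each maps to a distinct set of atoms, giving 4 matches.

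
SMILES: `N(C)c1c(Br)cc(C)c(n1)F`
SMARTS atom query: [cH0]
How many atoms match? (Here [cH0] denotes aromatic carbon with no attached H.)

4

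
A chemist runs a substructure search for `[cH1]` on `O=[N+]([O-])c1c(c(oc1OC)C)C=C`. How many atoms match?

0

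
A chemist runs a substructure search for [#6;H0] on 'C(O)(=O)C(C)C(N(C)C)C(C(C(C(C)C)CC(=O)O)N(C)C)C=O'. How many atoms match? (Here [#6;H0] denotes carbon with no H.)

2

Check the 24 heavy atoms by environment: 7× C (H3) → no; 7× C (H1) → no; 1× C (H2) → no; 3× O (H0) → no; 2× N (H0) → no; 2× C (H0) → match; 2× O (H1) → no.
That gives 2 matching atoms.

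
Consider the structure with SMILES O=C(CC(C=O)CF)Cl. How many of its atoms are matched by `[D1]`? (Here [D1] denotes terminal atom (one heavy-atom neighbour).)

4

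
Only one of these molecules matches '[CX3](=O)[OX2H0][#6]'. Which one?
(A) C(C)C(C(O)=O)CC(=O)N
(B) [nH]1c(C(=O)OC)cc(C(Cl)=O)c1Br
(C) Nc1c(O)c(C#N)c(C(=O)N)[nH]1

[CX3](=O)[OX2H0][#6] describes a carbonyl carbon bonded to an oxygen that is itself bonded to carbon (no H on that O) (an ester).
(A) has a primary amide (-C(=O)NH2) but the carbonyl is bonded to N, not to an O-C linkage.
(B) contains a methyl-ester group (-C(=O)OCH3), which satisfies every atom and bond constraint.
(C) has a primary amide (-C(=O)NH2) but the carbonyl is bonded to N, not to an O-C linkage.
So the answer is (B).

B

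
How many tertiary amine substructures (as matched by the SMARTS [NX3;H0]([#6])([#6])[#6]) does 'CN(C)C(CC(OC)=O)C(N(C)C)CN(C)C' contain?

3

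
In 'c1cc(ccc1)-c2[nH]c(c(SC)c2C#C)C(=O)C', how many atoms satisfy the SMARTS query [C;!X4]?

3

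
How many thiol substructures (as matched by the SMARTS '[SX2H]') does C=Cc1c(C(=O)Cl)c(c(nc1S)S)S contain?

3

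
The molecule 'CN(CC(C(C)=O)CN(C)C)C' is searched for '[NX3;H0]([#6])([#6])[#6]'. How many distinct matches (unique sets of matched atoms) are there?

2

[NX3;H0]([#6])([#6])[#6] is the SMARTS for a tertiary amine: a trivalent nitrogen with no H, bonded to three carbons.
The molecule carries 2 separate instances of a dimethylamino group (-N(CH3)2) meeting every constraint; each maps to a distinct set of atoms, giving 2 matches.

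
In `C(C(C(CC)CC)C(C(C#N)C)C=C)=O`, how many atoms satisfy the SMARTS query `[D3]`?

4

The query [D3] means: atom with exactly three heavy-atom neighbours.
Check the 15 heavy atoms by environment: 4× C (D1) → no; 4× C (D3) → match; 5× C (D2) → no; 1× O (D1) → no; 1× N (D1) → no.
That gives 4 matching atoms.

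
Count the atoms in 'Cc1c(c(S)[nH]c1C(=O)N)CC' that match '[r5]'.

The query [r5] means: r5 matches atoms in a five-membered ring.
Check the 12 heavy atoms by environment: 1× n (aromatic, in 5-ring) → match; 4× c (aromatic, in 5-ring) → match; 1× S (acyclic) → no; 4× C (acyclic) → no; 1× O (acyclic) → no; 1× N (acyclic) → no.
Summing the matching environments: 1 + 4 = 5 matching atoms.

5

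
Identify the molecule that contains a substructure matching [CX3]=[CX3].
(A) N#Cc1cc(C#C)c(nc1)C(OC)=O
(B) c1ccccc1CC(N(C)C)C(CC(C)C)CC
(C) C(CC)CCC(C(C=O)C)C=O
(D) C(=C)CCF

D

[CX3]=[CX3] describes a non-aromatic C=C double bond between two sp2 carbons (an alkene).
(A) has an ethynyl group (-C#CH) but the C-C bond is a triple bond, not a double bond.
(B) has an ethyl group (-CH2CH3) but its C-C bond is a single bond between CX4 carbons, not CX3=CX3.
(C) has an ethyl group (-CH2CH3) but its C-C bond is a single bond between CX4 carbons, not CX3=CX3.
(D) contains a vinyl group (-CH=CH2), which satisfies every atom and bond constraint.
So the answer is (D).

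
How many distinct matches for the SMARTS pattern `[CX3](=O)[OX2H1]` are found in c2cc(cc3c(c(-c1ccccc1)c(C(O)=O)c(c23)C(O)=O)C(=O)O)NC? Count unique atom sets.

3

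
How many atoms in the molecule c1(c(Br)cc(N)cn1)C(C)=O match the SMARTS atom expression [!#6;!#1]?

4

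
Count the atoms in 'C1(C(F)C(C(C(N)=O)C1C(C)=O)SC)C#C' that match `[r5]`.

The query [r5] means: r5 matches atoms in a five-membered ring.
Check the 16 heavy atoms by environment: 5× C (in 5-ring) → match; 6× C (acyclic) → no; 2× O (acyclic) → no; 1× S (acyclic) → no; 1× F (acyclic) → no; 1× N (acyclic) → no.
That gives 5 matching atoms.

5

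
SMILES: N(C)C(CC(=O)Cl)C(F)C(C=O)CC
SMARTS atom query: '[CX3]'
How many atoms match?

2

The query [CX3] means: C with X3: aliphatic carbon with exactly 3 total connections.
Check the 14 heavy atoms by environment: 7× C (X4) → no; 1× N (X3) → no; 2× C (X3) → match; 2× O (X1) → no; 1× F (X1) → no; 1× Cl (X1) → no.
That gives 2 matching atoms.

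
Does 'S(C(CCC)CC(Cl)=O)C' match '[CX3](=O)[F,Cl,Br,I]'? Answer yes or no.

Yes

The pattern [CX3](=O)[F,Cl,Br,I] describes a carbonyl carbon bonded to a halogen — an acyl halide.
The molecule carries an acyl chloride (-C(=O)Cl), whose atoms satisfy every constraint of the query, so the pattern matches.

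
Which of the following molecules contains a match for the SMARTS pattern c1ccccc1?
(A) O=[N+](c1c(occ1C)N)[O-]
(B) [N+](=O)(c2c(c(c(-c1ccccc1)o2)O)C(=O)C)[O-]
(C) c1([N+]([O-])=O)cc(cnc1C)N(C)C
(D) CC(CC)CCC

B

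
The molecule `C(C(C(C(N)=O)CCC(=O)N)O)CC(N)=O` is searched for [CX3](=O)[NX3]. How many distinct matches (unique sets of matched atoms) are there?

3

[CX3](=O)[NX3] is the SMARTS for an amide: a carbonyl carbon bonded to a trivalent nitrogen.
The molecule carries 3 separate instances of a primary amide (-C(=O)NH2) meeting every constraint; each maps to a distinct set of atoms, giving 3 matches.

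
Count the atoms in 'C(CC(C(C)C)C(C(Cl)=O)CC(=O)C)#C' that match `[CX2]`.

2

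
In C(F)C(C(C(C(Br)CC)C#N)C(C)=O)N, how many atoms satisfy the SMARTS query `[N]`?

The query [N] means: uppercase N matches aliphatic (non-aromatic) nitrogen only.
Check the 15 heavy atoms by environment: 10× C → no; 1× O → no; 1× F → no; 2× N → match; 1× Br → no.
That gives 2 matching atoms.

2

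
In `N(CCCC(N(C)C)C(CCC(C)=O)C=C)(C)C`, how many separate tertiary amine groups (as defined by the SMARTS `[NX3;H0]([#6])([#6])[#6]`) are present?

2

[NX3;H0]([#6])([#6])[#6] is the SMARTS for a tertiary amine: a trivalent nitrogen with no H, bonded to three carbons.
The molecule carries 2 separate instances of a dimethylamino group (-N(CH3)2) meeting every constraint; each maps to a distinct set of atoms, giving 2 matches.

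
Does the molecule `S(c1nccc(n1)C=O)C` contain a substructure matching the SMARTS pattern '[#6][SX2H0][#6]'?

The pattern [#6][SX2H0][#6] describes an aliphatic sulfur bridging two carbons with no H on the sulfur — a thioether.
The molecule carries a methylthio ether (-SCH3), whose atoms satisfy every constraint of the query, so the pattern matches.

Yes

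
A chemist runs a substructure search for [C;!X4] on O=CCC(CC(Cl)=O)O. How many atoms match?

2

The query [C;!X4] means: aliphatic carbon that does not have four total connections.
Check the 9 heavy atoms by environment: 3× C (X4) → no; 2× C (X3) → match; 2× O (X1) → no; 1× O (X2) → no; 1× Cl (X1) → no.
That gives 2 matching atoms.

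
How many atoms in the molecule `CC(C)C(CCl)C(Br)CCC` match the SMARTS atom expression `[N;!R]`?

0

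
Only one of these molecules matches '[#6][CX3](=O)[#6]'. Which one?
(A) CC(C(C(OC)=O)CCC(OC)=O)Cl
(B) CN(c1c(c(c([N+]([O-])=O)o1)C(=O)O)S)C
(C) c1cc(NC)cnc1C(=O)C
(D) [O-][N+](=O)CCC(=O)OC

C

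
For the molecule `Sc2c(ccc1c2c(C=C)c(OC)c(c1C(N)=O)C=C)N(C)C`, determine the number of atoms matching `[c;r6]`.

The query [c;r6] means: aromatic carbon that belongs to a six-membered ring.
Check the 23 heavy atoms by environment: 10× c (aromatic, in 6-ring) → match; 2× N (acyclic) → no; 8× C (acyclic) → no; 1× S (acyclic) → no; 2× O (acyclic) → no.
That gives 10 matching atoms.

10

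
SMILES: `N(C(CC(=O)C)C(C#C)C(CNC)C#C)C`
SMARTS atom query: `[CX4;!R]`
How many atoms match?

8

The query [CX4;!R] means: aliphatic carbon with four total connections, not in a ring.
Check the 16 heavy atoms by environment: 8× C (X4, acyclic) → match; 4× C (X2, acyclic) → no; 2× N (X3, acyclic) → no; 1× C (X3, acyclic) → no; 1× O (X1, acyclic) → no.
That gives 8 matching atoms.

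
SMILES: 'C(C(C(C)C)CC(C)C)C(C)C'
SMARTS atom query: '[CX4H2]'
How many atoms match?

The query [CX4H2] means: sp3 carbon (X4) with exactly two hydrogens.
Check the 12 heavy atoms by environment: 2× C (H2, X4) → match; 4× C (H1, X4) → no; 6× C (H3, X4) → no.
That gives 2 matching atoms.

2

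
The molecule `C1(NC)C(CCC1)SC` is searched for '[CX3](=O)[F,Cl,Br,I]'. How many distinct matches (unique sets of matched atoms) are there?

[CX3](=O)[F,Cl,Br,I] is the SMARTS for an acyl halide: a carbonyl carbon bonded to a halogen.
No fragment in the molecule satisfies every constraint, giving 0 matches.

0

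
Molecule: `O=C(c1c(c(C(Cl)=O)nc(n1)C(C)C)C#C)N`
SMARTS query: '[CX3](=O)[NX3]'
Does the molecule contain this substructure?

Yes

The pattern [CX3](=O)[NX3] describes a carbonyl carbon bonded to a trivalent nitrogen — an amide.
The molecule carries a primary amide (-C(=O)NH2), whose atoms satisfy every constraint of the query, so the pattern matches.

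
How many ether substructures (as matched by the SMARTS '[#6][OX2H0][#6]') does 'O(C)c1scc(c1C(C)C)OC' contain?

[#6][OX2H0][#6] is the SMARTS for an ether: an aliphatic oxygen bridging two carbons with no H on the oxygen.
The molecule carries 2 separate instances of a methoxy ether (-OCH3) meeting every constraint; each maps to a distinct set of atoms, giving 2 matches.

2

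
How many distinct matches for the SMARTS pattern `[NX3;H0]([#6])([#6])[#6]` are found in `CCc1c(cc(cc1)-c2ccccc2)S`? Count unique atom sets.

0

[NX3;H0]([#6])([#6])[#6] is the SMARTS for a tertiary amine: a trivalent nitrogen with no H, bonded to three carbons.
No fragment in the molecule satisfies every constraint, giving 0 matches.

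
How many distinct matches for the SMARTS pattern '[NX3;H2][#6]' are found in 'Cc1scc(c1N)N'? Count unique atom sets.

[NX3;H2][#6] is the SMARTS for a primary amine: a trivalent nitrogen with two H attached to carbon.
The molecule carries 2 separate instances of a primary amino group (-NH2) meeting every constraint; each maps to a distinct set of atoms, giving 2 matches.

2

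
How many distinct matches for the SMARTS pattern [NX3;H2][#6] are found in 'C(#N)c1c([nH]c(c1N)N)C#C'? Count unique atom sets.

2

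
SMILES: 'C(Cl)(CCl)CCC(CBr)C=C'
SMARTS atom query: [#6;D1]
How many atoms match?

The query [#6;D1] means: carbon bonded to exactly one heavy atom.
Check the 11 heavy atoms by environment: 5× C (D2) → no; 2× C (D3) → no; 2× Cl (D1) → no; 1× C (D1) → match; 1× Br (D1) → no.
That gives 1 matching atom.

1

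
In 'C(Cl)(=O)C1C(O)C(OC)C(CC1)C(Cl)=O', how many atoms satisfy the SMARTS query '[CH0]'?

2

The query [CH0] means: aliphatic carbon with no attached hydrogen.
Check the 15 heavy atoms by environment: 4× C (H1) → no; 2× C (H2) → no; 2× C (H0) → match; 3× O (H0) → no; 2× Cl (H0) → no; 1× O (H1) → no; 1× C (H3) → no.
That gives 2 matching atoms.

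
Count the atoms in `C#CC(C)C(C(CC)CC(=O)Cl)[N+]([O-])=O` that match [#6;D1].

The query [#6;D1] means: carbon bonded to exactly one heavy atom.
Check the 15 heavy atoms by environment: 3× C (D1) → match; 4× C (D3) → no; 3× C (D2) → no; 1× N (charge +1, D3) → no; 1× O (charge -1, D1) → no; 2× O (D1) → no; 1× Cl (D1) → no.
That gives 3 matching atoms.

3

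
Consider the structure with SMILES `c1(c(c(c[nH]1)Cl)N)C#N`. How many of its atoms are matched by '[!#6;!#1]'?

4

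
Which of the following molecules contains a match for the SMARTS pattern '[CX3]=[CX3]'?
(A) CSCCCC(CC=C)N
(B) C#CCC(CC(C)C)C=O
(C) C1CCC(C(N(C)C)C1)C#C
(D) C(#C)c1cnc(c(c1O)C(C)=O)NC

A

[CX3]=[CX3] describes a non-aromatic C=C double bond between two sp2 carbons (an alkene).
(A) contains a vinyl group (-CH=CH2), which satisfies every atom and bond constraint.
(B) has an ethynyl group (-C#CH) but the C-C bond is a triple bond, not a double bond.
(C) has an ethynyl group (-C#CH) but the C-C bond is a triple bond, not a double bond.
(D) has an ethynyl group (-C#CH) but the C-C bond is a triple bond, not a double bond.
So the answer is (A).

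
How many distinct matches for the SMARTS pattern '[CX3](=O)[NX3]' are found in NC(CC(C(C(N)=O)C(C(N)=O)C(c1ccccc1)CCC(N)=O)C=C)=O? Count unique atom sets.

[CX3](=O)[NX3] is the SMARTS for an amide: a carbonyl carbon bonded to a trivalent nitrogen.
The molecule carries 4 separate instances of a primary amide (-C(=O)NH2) meeting every constraint; each maps to a distinct set of atoms, giving 4 matches.

4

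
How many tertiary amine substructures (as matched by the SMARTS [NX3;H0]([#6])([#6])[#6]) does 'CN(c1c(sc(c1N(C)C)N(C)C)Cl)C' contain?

3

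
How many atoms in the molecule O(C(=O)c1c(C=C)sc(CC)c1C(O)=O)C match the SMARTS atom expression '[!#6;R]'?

1

The query [!#6;R] means: non-carbon atom that is part of a ring.
Check the 16 heavy atoms by environment: 1× s (aromatic, in 5-ring) → match; 4× c (aromatic, in 5-ring) → no; 7× C (acyclic) → no; 4× O (acyclic) → no.
That gives 1 matching atom.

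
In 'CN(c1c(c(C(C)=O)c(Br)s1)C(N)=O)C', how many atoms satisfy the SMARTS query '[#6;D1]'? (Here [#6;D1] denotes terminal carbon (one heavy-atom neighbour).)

3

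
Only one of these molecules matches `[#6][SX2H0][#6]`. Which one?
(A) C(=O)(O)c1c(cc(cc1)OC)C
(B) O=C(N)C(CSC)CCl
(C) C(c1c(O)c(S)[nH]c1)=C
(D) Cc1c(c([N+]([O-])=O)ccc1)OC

B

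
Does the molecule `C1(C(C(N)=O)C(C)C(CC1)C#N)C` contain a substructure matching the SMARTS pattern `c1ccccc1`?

The pattern c1ccccc1 describes six aromatic carbons in a ring — a benzene ring.
The closest candidate here is a methyl group (-CH3), but no six-membered all-carbon aromatic ring is present. No other fragment satisfies the full query, so there is no match.

No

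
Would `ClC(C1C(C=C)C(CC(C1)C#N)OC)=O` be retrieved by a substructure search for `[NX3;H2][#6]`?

No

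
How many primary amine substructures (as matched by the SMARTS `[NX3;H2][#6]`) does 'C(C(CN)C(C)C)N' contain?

[NX3;H2][#6] is the SMARTS for a primary amine: a trivalent nitrogen with two H attached to carbon.
The molecule carries 2 separate instances of a primary amino group (-NH2) meeting every constraint; each maps to a distinct set of atoms, giving 2 matches.

2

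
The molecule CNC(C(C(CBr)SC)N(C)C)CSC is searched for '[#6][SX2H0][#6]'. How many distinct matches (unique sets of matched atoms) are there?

2

[#6][SX2H0][#6] is the SMARTS for a thioether: an aliphatic sulfur bridging two carbons with no H on the sulfur.
The molecule carries 2 separate instances of a methylthio ether (-SCH3) meeting every constraint; each maps to a distinct set of atoms, giving 2 matches.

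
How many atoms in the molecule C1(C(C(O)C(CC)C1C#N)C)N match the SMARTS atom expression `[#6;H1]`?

5

Check the 12 heavy atoms by environment: 5× C (H1) → match; 1× O (H1) → no; 1× N (H2) → no; 1× C (H0) → no; 1× N (H0) → no; 2× C (H3) → no; 1× C (H2) → no.
That gives 5 matching atoms.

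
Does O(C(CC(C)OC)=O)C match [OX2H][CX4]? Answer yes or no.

No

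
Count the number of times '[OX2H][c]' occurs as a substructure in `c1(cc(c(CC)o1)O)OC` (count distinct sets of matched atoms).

1

[OX2H][c] is the SMARTS for a phenol: a hydroxyl oxygen attached to an aromatic carbon.
Exactly one fragment in the molecule meets all constraints, giving 1 match.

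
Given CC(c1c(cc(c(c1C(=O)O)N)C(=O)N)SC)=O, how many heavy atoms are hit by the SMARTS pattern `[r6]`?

6

Check the 18 heavy atoms by environment: 6× c (aromatic, in 6-ring) → match; 5× C (acyclic) → no; 4× O (acyclic) → no; 2× N (acyclic) → no; 1× S (acyclic) → no.
That gives 6 matching atoms.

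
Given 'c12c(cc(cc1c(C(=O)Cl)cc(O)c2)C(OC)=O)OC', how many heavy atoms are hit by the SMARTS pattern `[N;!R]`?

The query [N;!R] means: aliphatic nitrogen not in a ring.
Check the 20 heavy atoms by environment: 10× c (aromatic, in 6-ring) → no; 4× C (acyclic) → no; 5× O (acyclic) → no; 1× Cl (acyclic) → no.
No environment satisfies the query, so 0 matching atoms.

0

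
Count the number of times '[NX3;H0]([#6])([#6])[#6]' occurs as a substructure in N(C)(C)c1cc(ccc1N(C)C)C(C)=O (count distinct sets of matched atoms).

2

[NX3;H0]([#6])([#6])[#6] is the SMARTS for a tertiary amine: a trivalent nitrogen with no H, bonded to three carbons.
The molecule carries 2 separate instances of a dimethylamino group (-N(CH3)2) meeting every constraint; each maps to a distinct set of atoms, giving 2 matches.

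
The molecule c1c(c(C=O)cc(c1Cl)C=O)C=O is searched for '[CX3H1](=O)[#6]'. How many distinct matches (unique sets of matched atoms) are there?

3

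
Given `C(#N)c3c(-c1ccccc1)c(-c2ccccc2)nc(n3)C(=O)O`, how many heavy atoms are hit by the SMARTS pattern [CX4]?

The query [CX4] means: C with X4: aliphatic carbon with exactly 4 total connections (bonds + H).
Check the 23 heavy atoms by environment: 2× n (aromatic, X2) → no; 16× c (aromatic, X3) → no; 1× C (X3) → no; 1× O (X1) → no; 1× O (X2) → no; 1× C (X2) → no; 1× N (X1) → no.
No environment satisfies the query, so 0 matching atoms.

0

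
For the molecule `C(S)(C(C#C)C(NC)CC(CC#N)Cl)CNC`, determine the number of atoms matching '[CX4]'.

The query [CX4] means: C with X4: aliphatic carbon with exactly 4 total connections (bonds + H).
Check the 17 heavy atoms by environment: 9× C (X4) → match; 1× Cl (X1) → no; 2× N (X3) → no; 3× C (X2) → no; 1× S (X2) → no; 1× N (X1) → no.
That gives 9 matching atoms.

9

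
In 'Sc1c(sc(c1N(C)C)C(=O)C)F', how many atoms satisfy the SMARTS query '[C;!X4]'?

1

Check the 13 heavy atoms by environment: 1× s (aromatic, X2) → no; 4× c (aromatic, X3) → no; 1× S (X2) → no; 1× N (X3) → no; 3× C (X4) → no; 1× C (X3) → match; 1× O (X1) → no; 1× F (X1) → no.
That gives 1 matching atom.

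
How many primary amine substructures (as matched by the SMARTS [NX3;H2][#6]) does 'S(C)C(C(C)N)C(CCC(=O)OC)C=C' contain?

1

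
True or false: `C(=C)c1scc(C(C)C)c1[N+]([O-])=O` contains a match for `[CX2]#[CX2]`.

The pattern [CX2]#[CX2] describes a carbon-carbon triple bond — an alkyne.
The closest candidate here is a vinyl group (-CH=CH2), but the C=C is a double bond; both carbons are CX3, not CX2. No other fragment satisfies the full query, so there is no match.

False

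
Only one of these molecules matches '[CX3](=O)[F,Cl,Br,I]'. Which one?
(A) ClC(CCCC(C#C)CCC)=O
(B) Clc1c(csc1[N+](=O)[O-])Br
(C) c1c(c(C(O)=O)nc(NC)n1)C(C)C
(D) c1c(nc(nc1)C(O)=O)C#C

[CX3](=O)[F,Cl,Br,I] describes a carbonyl carbon bonded to a halogen (an acyl halide).
(A) contains an acyl chloride (-C(=O)Cl), which satisfies every atom and bond constraint.
(B) has a chloro substituent but the Cl is not on a carbonyl carbon.
(C) has a carboxylic acid group (-C(=O)OH) but the carbonyl is bonded to -OH, not to a halogen.
(D) has a carboxylic acid group (-C(=O)OH) but the carbonyl is bonded to -OH, not to a halogen.
So the answer is (A).

A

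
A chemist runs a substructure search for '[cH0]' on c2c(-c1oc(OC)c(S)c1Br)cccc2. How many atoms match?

5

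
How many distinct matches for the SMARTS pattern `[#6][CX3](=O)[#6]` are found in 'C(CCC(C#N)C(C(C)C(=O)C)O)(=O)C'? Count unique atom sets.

[#6][CX3](=O)[#6] is the SMARTS for a ketone: a carbonyl carbon (no H) flanked by two carbons.
The molecule carries 2 separate instances of an acetyl/ketone group (-C(=O)CH3) meeting every constraint; each maps to a distinct set of atoms, giving 2 matches.

2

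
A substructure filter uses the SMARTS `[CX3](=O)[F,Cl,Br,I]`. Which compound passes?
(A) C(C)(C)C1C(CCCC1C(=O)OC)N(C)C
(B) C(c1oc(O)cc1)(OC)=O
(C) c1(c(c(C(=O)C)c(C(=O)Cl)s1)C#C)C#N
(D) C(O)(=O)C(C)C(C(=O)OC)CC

C

[CX3](=O)[F,Cl,Br,I] describes a carbonyl carbon bonded to a halogen (an acyl halide).
(A) has a methyl-ester group (-C(=O)OCH3) but the carbonyl is bonded to -O-C, not to a halogen.
(B) has a methyl-ester group (-C(=O)OCH3) but the carbonyl is bonded to -O-C, not to a halogen.
(C) contains an acyl chloride (-C(=O)Cl), which satisfies every atom and bond constraint.
(D) has a carboxylic acid group (-C(=O)OH) but the carbonyl is bonded to -OH, not to a halogen.
So the answer is (C).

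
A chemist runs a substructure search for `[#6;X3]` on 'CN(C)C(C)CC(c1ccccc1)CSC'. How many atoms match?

The query [#6;X3] means: any carbon (aromatic or not) with three total connections.
Check the 16 heavy atoms by environment: 8× C (X4) → no; 1× N (X3) → no; 1× S (X2) → no; 6× c (aromatic, X3) → match.
That gives 6 matching atoms.

6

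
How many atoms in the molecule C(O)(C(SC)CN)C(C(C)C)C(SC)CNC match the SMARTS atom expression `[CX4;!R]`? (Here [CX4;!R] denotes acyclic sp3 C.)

12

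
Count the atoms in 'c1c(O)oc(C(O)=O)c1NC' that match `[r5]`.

5

The query [r5] means: r5 matches atoms in a five-membered ring.
Check the 11 heavy atoms by environment: 1× o (aromatic, in 5-ring) → match; 4× c (aromatic, in 5-ring) → match; 1× N (acyclic) → no; 2× C (acyclic) → no; 3× O (acyclic) → no.
Summing the matching environments: 1 + 4 = 5 matching atoms.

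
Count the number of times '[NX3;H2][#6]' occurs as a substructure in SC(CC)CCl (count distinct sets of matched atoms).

0

[NX3;H2][#6] is the SMARTS for a primary amine: a trivalent nitrogen with two H attached to carbon.
No fragment in the molecule satisfies every constraint, giving 0 matches.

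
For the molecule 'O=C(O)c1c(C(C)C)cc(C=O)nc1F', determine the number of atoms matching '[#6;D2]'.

2

The query [#6;D2] means: any carbon bonded to exactly two heavy atoms.
Check the 15 heavy atoms by environment: 1× n (aromatic, D2) → no; 4× c (aromatic, D3) → no; 1× c (aromatic, D2) → match; 2× C (D3) → no; 3× O (D1) → no; 1× C (D2) → match; 1× F (D1) → no; 2× C (D1) → no.
Summing the matching environments: 1 + 1 = 2 matching atoms.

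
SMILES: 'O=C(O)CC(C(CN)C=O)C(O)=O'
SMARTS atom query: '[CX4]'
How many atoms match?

Check the 13 heavy atoms by environment: 4× C (X4) → match; 3× C (X3) → no; 3× O (X1) → no; 1× N (X3) → no; 2× O (X2) → no.
That gives 4 matching atoms.

4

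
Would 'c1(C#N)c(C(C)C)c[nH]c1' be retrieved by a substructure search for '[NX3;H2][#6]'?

No

The pattern [NX3;H2][#6] describes a trivalent nitrogen with two H attached to carbon — a primary amine.
The closest candidate here is a nitrile (-C#N), but the nitrogen is NX1 (triple-bonded), not NX3 with two H. No other fragment satisfies the full query, so there is no match.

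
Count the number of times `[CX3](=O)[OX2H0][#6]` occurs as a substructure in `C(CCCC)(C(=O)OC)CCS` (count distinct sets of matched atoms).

[CX3](=O)[OX2H0][#6] is the SMARTS for an ester: a carbonyl carbon bonded to an oxygen that is itself bonded to carbon (no H on that O).
Exactly one fragment in the molecule meets all constraints, giving 1 match.

1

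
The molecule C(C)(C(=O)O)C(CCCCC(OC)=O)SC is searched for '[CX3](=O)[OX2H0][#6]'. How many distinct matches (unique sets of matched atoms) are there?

1

[CX3](=O)[OX2H0][#6] is the SMARTS for an ester: a carbonyl carbon bonded to an oxygen that is itself bonded to carbon (no H on that O).
Exactly one fragment in the molecule meets all constraints, giving 1 match.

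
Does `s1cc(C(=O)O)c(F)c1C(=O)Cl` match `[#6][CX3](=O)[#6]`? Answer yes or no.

No

The pattern [#6][CX3](=O)[#6] describes a carbonyl carbon (no H) flanked by two carbons — a ketone.
The closest candidate here is a carboxylic acid group (-C(=O)OH), but one neighbour of the carbonyl carbon is O, not C. No other fragment satisfies the full query, so there is no match.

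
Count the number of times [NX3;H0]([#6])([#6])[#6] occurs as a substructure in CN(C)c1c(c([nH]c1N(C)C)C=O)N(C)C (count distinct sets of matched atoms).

3

[NX3;H0]([#6])([#6])[#6] is the SMARTS for a tertiary amine: a trivalent nitrogen with no H, bonded to three carbons.
The molecule carries 3 separate instances of a dimethylamino group (-N(CH3)2) meeting every constraint; each maps to a distinct set of atoms, giving 3 matches.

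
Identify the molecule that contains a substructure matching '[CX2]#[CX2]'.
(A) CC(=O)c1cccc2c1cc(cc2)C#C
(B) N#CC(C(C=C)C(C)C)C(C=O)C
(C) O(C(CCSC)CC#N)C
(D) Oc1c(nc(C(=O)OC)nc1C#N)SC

[CX2]#[CX2] describes a carbon-carbon triple bond (an alkyne).
(A) contains an ethynyl group (-C#CH), which satisfies every atom and bond constraint.
(B) has a vinyl group (-CH=CH2) but the C=C is a double bond; both carbons are CX3, not CX2.
(C) has a nitrile (-C#N) but the triple bond is C#N, not C#C.
(D) has a nitrile (-C#N) but the triple bond is C#N, not C#C.
So the answer is (A).

A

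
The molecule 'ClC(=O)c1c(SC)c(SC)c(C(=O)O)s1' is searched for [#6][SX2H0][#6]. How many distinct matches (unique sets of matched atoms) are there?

2

[#6][SX2H0][#6] is the SMARTS for a thioether: an aliphatic sulfur bridging two carbons with no H on the sulfur.
The molecule carries 2 separate instances of a methylthio ether (-SCH3) meeting every constraint; each maps to a distinct set of atoms, giving 2 matches.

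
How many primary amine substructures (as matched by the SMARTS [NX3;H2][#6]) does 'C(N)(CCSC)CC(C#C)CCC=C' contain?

1

[NX3;H2][#6] is the SMARTS for a primary amine: a trivalent nitrogen with two H attached to carbon.
Exactly one fragment in the molecule meets all constraints, giving 1 match.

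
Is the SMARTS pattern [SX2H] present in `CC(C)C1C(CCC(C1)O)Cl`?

The pattern [SX2H] describes an aliphatic sulfur with two connections, one being H — a thiol.
The closest candidate here is a hydroxyl group (-OH), but it is an -OH, not an -SH. No other fragment satisfies the full query, so there is no match.

No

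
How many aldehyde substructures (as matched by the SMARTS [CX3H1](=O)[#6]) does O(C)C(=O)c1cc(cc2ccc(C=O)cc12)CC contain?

1

[CX3H1](=O)[#6] is the SMARTS for an aldehyde: an sp2 carbon with one H, double-bonded to O and single-bonded to carbon.
Exactly one fragment in the molecule meets all constraints, giving 1 match.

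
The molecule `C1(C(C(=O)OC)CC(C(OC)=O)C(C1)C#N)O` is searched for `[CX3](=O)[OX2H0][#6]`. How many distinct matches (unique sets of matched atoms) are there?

[CX3](=O)[OX2H0][#6] is the SMARTS for an ester: a carbonyl carbon bonded to an oxygen that is itself bonded to carbon (no H on that O).
The molecule carries 2 separate instances of a methyl-ester group (-C(=O)OCH3) meeting every constraint; each maps to a distinct set of atoms, giving 2 matches.

2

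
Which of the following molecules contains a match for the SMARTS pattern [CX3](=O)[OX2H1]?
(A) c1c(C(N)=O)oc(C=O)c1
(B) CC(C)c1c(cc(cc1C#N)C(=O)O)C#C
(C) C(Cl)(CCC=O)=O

B

[CX3](=O)[OX2H1] describes an sp2 carbon double-bonded to O and single-bonded to an -OH oxygen (a carboxylic acid).
(A) has an aldehyde (-CHO) but there is no singly-bonded oxygen on the carbonyl carbon.
(B) contains a carboxylic acid group (-C(=O)OH), which satisfies every atom and bond constraint.
(C) has an aldehyde (-CHO) but there is no singly-bonded oxygen on the carbonyl carbon.
So the answer is (B).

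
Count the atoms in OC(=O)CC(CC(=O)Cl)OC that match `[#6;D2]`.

2

Check the 11 heavy atoms by environment: 2× C (D2) → match; 3× C (D3) → no; 3× O (D1) → no; 1× Cl (D1) → no; 1× O (D2) → no; 1× C (D1) → no.
That gives 2 matching atoms.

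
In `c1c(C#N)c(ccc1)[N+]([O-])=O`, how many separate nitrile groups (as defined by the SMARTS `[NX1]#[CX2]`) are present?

1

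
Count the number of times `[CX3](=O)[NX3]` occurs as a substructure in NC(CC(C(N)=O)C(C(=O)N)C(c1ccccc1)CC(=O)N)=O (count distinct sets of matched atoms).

[CX3](=O)[NX3] is the SMARTS for an amide: a carbonyl carbon bonded to a trivalent nitrogen.
The molecule carries 4 separate instances of a primary amide (-C(=O)NH2) meeting every constraint; each maps to a distinct set of atoms, giving 4 matches.

4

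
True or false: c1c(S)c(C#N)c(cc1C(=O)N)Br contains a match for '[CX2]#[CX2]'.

False

The pattern [CX2]#[CX2] describes a carbon-carbon triple bond — an alkyne.
The closest candidate here is a nitrile (-C#N), but the triple bond is C#N, not C#C. No other fragment satisfies the full query, so there is no match.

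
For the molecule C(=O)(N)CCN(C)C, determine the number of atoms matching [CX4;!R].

Check the 8 heavy atoms by environment: 4× C (X4, acyclic) → match; 1× C (X3, acyclic) → no; 1× O (X1, acyclic) → no; 2× N (X3, acyclic) → no.
That gives 4 matching atoms.

4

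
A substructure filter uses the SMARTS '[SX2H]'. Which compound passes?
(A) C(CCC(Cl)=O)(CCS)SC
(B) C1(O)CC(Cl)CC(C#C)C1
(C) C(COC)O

[SX2H] describes an aliphatic sulfur with two connections, one being H (a thiol).
(A) contains a thiol (-SH), which satisfies every atom and bond constraint.
(B) has a hydroxyl group (-OH) but it is an -OH, not an -SH.
(C) has a hydroxyl group (-OH) but it is an -OH, not an -SH.
So the answer is (A).

A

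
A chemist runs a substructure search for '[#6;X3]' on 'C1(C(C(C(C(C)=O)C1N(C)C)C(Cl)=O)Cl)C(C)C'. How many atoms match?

2

The query [#6;X3] means: any carbon (aromatic or not) with three total connections.
Check the 18 heavy atoms by environment: 11× C (X4) → no; 2× C (X3) → match; 2× O (X1) → no; 2× Cl (X1) → no; 1× N (X3) → no.
That gives 2 matching atoms.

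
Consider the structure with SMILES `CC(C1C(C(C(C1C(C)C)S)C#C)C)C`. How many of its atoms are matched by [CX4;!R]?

7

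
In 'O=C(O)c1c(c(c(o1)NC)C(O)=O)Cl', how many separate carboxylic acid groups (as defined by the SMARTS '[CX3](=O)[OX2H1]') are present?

2

[CX3](=O)[OX2H1] is the SMARTS for a carboxylic acid: an sp2 carbon double-bonded to O and single-bonded to an -OH oxygen.
The molecule carries 2 separate instances of a carboxylic acid group (-C(=O)OH) meeting every constraint; each maps to a distinct set of atoms, giving 2 matches.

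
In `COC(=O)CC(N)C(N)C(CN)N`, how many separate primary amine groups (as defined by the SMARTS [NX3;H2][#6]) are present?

4

[NX3;H2][#6] is the SMARTS for a primary amine: a trivalent nitrogen with two H attached to carbon.
The molecule carries 4 separate instances of a primary amino group (-NH2) meeting every constraint; each maps to a distinct set of atoms, giving 4 matches.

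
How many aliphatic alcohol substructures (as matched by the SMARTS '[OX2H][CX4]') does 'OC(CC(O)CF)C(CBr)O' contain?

3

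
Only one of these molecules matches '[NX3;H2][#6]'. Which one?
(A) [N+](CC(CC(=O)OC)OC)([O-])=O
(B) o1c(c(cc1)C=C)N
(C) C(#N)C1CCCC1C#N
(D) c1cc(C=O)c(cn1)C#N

B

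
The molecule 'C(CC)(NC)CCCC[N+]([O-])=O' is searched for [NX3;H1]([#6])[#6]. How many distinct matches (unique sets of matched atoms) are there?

1

[NX3;H1]([#6])[#6] is the SMARTS for a secondary amine: a trivalent nitrogen with one H, bonded to two carbons.
Exactly one fragment in the molecule meets all constraints, giving 1 match.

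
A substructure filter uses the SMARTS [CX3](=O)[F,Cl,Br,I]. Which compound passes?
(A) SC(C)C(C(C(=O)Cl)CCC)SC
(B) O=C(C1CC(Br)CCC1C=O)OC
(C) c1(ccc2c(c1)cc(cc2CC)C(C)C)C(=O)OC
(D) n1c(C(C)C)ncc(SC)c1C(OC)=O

[CX3](=O)[F,Cl,Br,I] describes a carbonyl carbon bonded to a halogen (an acyl halide).
(A) contains an acyl chloride (-C(=O)Cl), which satisfies every atom and bond constraint.
(B) has a methyl-ester group (-C(=O)OCH3) but the carbonyl is bonded to -O-C, not to a halogen.
(C) has a methyl-ester group (-C(=O)OCH3) but the carbonyl is bonded to -O-C, not to a halogen.
(D) has a methyl-ester group (-C(=O)OCH3) but the carbonyl is bonded to -O-C, not to a halogen.
So the answer is (A).

A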